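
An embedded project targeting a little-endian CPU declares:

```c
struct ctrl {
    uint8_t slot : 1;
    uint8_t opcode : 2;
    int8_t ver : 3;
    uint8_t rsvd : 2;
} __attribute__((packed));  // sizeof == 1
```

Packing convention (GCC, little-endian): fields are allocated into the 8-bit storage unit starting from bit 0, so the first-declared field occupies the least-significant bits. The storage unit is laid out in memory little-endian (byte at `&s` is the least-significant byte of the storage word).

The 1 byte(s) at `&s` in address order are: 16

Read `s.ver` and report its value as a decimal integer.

2

[0]=0x16 (little-endian) → word 0x16
slot [0+:1] = (word>>0) & 0x1 = 0
opcode [1+:2] = (word>>1) & 0x3 = 3
ver [3+:3] = (word>>3) & 0x7 = 2  ←
rsvd [6+:2] = (word>>6) & 0x3 = 0
ver signed 3b, MSB=0: value = 2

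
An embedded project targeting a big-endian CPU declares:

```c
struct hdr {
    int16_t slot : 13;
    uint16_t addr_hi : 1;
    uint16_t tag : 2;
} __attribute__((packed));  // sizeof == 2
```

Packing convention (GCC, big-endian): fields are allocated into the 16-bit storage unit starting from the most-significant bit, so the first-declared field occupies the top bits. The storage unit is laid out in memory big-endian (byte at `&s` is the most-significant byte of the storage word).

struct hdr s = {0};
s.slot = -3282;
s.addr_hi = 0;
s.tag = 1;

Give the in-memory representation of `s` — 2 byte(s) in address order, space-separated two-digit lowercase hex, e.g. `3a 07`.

99 71

[3+:13] slot=-3282 & 0x1fff = 0x132e; word=0x9970
[2+:1] addr_hi=0 & 0x1 = 0x0; word=0x9970
[0+:2] tag=1 & 0x3 = 0x1; word=0x9971
word = 0x9971 → big-endian bytes:
  [0]=0x99  [1]=0x71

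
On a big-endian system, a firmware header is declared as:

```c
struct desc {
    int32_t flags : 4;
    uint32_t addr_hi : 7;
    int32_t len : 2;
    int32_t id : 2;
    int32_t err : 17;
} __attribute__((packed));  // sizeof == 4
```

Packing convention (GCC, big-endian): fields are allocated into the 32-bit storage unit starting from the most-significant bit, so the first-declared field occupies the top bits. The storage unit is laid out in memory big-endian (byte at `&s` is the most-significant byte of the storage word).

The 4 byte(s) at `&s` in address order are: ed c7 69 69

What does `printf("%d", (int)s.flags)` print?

-2

[0]=0xed [1]=0xc7 [2]=0x69 [3]=0x69 (big-endian) → word 0xedc76969
flags [28+:4] = (word>>28) & 0xf = 14  ←
addr_hi [21+:7] = (word>>21) & 0x7f = 110
len [19+:2] = (word>>19) & 0x3 = 0
id [17+:2] = (word>>17) & 0x3 = 3
err [0+:17] = (word>>0) & 0x1ffff = 92521
flags signed 4b, MSB=1: 14 - 16 = -2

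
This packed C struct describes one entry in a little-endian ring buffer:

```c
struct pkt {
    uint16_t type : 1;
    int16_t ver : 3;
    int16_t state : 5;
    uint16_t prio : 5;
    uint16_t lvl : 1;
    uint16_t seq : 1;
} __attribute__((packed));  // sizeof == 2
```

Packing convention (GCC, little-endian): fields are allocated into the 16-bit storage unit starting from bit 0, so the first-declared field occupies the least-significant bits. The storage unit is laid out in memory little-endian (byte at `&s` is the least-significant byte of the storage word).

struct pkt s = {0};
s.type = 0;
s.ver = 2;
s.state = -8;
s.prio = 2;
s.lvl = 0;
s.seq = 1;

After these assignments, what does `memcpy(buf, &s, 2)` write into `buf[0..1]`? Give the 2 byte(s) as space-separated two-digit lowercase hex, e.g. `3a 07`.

type (1b) val=0 bits=0x0 at bit 0: 0x0000
ver (3b) val=2 bits=0x2 at bit 1: 0x0004
state (5b) val=-8 bits=0x18 at bit 4: 0x0184
prio (5b) val=2 bits=0x2 at bit 9: 0x0584
lvl (1b) val=0 bits=0x0 at bit 14: 0x0584
seq (1b) val=1 bits=0x1 at bit 15: 0x8584
word = 0x8584 → little-endian bytes:
  [0]=0x84  [1]=0x85

84 85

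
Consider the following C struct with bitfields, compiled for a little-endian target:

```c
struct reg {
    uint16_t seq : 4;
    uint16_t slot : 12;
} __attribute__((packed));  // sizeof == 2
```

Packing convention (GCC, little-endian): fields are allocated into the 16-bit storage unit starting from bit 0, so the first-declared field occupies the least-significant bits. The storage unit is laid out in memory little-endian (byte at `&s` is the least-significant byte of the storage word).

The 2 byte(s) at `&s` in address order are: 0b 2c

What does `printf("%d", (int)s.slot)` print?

704

[0]=0x0b [1]=0x2c (little-endian) → word 0x2c0b
seq [0+:4] = (word>>0) & 0xf = 11
slot [4+:12] = (word>>4) & 0xfff = 704  ←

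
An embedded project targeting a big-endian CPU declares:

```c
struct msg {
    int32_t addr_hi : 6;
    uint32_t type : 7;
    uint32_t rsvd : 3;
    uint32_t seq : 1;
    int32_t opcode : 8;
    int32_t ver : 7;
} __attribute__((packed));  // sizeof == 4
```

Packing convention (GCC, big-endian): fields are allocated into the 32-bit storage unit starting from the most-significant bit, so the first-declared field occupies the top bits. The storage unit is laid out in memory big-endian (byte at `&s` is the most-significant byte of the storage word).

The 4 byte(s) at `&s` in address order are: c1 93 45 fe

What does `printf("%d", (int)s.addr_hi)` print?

[0]=0xc1 [1]=0x93 [2]=0x45 [3]=0xfe (big-endian) → word 0xc19345fe
addr_hi [26+:6] = (word>>26) & 0x3f = 48  ←
type [19+:7] = (word>>19) & 0x7f = 50
rsvd [16+:3] = (word>>16) & 0x7 = 3
seq [15+:1] = (word>>15) & 0x1 = 0
opcode [7+:8] = (word>>7) & 0xff = 139
ver [0+:7] = (word>>0) & 0x7f = 126
addr_hi signed 6b, MSB=1: 48 - 64 = -16

-16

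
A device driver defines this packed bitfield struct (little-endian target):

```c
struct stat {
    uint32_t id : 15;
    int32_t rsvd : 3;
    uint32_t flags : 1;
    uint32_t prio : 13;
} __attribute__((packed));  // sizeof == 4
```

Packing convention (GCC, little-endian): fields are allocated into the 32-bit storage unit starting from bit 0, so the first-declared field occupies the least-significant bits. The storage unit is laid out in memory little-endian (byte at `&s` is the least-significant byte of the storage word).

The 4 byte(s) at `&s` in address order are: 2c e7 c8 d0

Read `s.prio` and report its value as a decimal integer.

[0]=0x2c [1]=0xe7 [2]=0xc8 [3]=0xd0 (little-endian) → word 0xd0c8e72c
id:15 @ bit 0 → (0xd0c8e72c>>0)&0x7fff = 0x672c
rsvd:3 @ bit 15 → (0xd0c8e72c>>15)&0x7 = 0x1
flags:1 @ bit 18 → (0xd0c8e72c>>18)&0x1 = 0x0
prio:13 @ bit 19 → (0xd0c8e72c>>19)&0x1fff = 0x1a19  ←

6681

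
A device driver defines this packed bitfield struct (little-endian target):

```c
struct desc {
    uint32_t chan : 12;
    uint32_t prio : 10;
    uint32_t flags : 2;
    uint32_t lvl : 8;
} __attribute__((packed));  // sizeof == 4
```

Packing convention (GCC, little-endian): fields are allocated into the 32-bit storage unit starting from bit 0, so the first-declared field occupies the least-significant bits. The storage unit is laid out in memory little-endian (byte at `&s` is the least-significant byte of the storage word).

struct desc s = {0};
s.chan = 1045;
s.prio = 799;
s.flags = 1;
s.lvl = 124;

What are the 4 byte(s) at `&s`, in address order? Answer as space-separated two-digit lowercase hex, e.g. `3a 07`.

15 f4 71 7c

chan (12b) val=1045 bits=0x415 at bit 0: 0x00000415
prio (10b) val=799 bits=0x31f at bit 12: 0x0031f415
flags (2b) val=1 bits=0x1 at bit 22: 0x0071f415
lvl (8b) val=124 bits=0x7c at bit 24: 0x7c71f415
word = 0x7c71f415 → little-endian bytes:
  [0]=0x15  [1]=0xf4  [2]=0x71  [3]=0x7c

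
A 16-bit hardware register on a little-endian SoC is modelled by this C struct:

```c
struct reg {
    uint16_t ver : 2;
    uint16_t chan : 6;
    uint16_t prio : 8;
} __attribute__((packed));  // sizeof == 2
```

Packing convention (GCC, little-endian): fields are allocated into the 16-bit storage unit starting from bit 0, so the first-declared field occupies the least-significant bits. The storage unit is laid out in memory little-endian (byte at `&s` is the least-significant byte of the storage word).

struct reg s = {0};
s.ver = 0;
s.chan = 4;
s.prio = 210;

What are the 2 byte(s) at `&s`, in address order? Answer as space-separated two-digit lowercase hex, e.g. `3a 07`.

10 d2

[0+:2] ver=0 & 0x3 = 0x0; word=0x0000
[2+:6] chan=4 & 0x3f = 0x4; word=0x0010
[8+:8] prio=210 & 0xff = 0xd2; word=0xd210
word = 0xd210 → little-endian bytes:
  [0]=0x10  [1]=0xd2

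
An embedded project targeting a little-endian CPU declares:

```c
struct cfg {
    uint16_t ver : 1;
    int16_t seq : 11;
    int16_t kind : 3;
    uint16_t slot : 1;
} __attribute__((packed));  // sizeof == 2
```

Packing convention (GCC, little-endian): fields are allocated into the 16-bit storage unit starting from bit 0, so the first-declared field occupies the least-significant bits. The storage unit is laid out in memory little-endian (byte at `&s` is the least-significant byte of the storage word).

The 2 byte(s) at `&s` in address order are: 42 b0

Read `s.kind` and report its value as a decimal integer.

3

[0]=0x42 [1]=0xb0 (little-endian) → word 0xb042
ver:1 @ bit 0 → (0xb042>>0)&0x1 = 0x0
seq:11 @ bit 1 → (0xb042>>1)&0x7ff = 0x21
kind:3 @ bit 12 → (0xb042>>12)&0x7 = 0x3  ←
slot:1 @ bit 15 → (0xb042>>15)&0x1 = 0x1
kind signed 3b, MSB=0: value = 3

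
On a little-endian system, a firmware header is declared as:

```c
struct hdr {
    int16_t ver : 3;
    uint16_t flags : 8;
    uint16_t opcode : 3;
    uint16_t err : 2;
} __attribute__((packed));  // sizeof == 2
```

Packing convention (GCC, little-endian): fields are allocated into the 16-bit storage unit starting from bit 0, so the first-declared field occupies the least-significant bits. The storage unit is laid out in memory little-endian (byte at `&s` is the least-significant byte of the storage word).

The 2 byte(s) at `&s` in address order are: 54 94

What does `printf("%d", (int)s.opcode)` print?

2

[0]=0x54 [1]=0x94 (little-endian) → word 0x9454
ver:3 @ bit 0 → (0x9454>>0)&0x7 = 0x4
flags:8 @ bit 3 → (0x9454>>3)&0xff = 0x8a
opcode:3 @ bit 11 → (0x9454>>11)&0x7 = 0x2  ←
err:2 @ bit 14 → (0x9454>>14)&0x3 = 0x2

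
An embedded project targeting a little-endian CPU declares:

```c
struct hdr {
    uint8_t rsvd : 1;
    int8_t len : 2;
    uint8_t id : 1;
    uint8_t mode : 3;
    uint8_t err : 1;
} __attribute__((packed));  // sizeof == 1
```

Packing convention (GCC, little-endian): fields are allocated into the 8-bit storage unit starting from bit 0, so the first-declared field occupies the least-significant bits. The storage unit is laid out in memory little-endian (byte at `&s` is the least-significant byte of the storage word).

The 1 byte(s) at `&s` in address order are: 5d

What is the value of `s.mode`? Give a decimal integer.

5

[0]=0x5d (little-endian) → word 0x5d
rsvd:1 @ bit 0 → (0x5d>>0)&0x1 = 0x1
len:2 @ bit 1 → (0x5d>>1)&0x3 = 0x2
id:1 @ bit 3 → (0x5d>>3)&0x1 = 0x1
mode:3 @ bit 4 → (0x5d>>4)&0x7 = 0x5  ←
err:1 @ bit 7 → (0x5d>>7)&0x1 = 0x0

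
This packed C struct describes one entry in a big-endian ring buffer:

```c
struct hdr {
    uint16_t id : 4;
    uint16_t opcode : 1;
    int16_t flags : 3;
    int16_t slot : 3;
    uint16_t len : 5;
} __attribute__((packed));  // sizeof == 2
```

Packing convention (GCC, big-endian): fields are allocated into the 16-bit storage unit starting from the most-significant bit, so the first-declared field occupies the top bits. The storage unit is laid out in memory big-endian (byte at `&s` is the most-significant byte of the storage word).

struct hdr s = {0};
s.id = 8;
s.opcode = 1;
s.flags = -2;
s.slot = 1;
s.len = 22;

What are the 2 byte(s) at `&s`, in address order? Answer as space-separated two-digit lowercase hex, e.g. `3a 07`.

8e 36

id:4 = 8 → 0x8 << 12 → word 0x8000
opcode:1 = 1 → 0x1 << 11 → word 0x8800
flags:3 = -2 → 0x6 << 8 → word 0x8e00
slot:3 = 1 → 0x1 << 5 → word 0x8e20
len:5 = 22 → 0x16 << 0 → word 0x8e36
word = 0x8e36 → big-endian bytes:
  [0]=0x8e  [1]=0x36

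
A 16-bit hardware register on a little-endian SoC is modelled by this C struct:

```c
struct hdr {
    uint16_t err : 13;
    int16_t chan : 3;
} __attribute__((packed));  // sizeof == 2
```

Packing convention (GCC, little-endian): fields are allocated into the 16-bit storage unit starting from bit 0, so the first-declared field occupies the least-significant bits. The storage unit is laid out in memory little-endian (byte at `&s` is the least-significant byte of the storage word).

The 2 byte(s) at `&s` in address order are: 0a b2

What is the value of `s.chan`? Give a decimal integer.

-3

[0]=0x0a [1]=0xb2 (little-endian) → word 0xb20a
err [0+:13] = (word>>0) & 0x1fff = 4618
chan [13+:3] = (word>>13) & 0x7 = 5  ←
chan signed 3b, MSB=1: 5 - 8 = -3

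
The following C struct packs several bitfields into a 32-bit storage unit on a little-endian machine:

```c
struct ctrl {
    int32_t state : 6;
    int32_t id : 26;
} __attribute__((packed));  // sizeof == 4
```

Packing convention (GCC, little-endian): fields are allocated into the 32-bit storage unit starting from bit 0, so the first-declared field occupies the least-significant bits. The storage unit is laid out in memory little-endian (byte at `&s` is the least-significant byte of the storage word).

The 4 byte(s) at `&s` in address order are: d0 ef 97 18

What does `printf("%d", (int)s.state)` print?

[0]=0xd0 [1]=0xef [2]=0x97 [3]=0x18 (little-endian) → word 0x1897efd0
state:6 @ bit 0 → (0x1897efd0>>0)&0x3f = 0x10  ←
id:26 @ bit 6 → (0x1897efd0>>6)&0x3ffffff = 0x625fbf
state signed 6b, MSB=0: value = 16

16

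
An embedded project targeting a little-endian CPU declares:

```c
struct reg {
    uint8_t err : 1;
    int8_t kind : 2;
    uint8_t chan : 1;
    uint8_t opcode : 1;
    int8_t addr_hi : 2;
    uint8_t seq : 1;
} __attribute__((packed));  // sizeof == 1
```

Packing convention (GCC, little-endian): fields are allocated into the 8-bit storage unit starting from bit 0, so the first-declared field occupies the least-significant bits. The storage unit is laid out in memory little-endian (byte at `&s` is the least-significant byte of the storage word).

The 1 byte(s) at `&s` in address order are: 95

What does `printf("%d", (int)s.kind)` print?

-2

[0]=0x95 (little-endian) → word 0x95
err [0+:1] = (word>>0) & 0x1 = 1
kind [1+:2] = (word>>1) & 0x3 = 2  ←
chan [3+:1] = (word>>3) & 0x1 = 0
opcode [4+:1] = (word>>4) & 0x1 = 1
addr_hi [5+:2] = (word>>5) & 0x3 = 0
seq [7+:1] = (word>>7) & 0x1 = 1
kind signed 2b, MSB=1: 2 - 4 = -2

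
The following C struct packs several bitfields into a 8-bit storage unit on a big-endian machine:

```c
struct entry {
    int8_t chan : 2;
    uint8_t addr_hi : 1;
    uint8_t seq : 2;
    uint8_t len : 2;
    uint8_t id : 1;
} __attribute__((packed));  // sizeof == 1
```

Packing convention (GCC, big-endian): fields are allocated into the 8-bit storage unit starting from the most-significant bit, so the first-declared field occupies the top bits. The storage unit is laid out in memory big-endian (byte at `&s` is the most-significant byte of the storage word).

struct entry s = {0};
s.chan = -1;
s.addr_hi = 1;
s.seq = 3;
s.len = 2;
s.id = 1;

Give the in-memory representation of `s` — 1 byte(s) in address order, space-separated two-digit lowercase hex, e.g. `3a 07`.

fd

[6+:2] chan=-1 & 0x3 = 0x3; word=0xc0
[5+:1] addr_hi=1 & 0x1 = 0x1; word=0xe0
[3+:2] seq=3 & 0x3 = 0x3; word=0xf8
[1+:2] len=2 & 0x3 = 0x2; word=0xfc
[0+:1] id=1 & 0x1 = 0x1; word=0xfd
word = 0xfd → big-endian bytes:
  [0]=0xfd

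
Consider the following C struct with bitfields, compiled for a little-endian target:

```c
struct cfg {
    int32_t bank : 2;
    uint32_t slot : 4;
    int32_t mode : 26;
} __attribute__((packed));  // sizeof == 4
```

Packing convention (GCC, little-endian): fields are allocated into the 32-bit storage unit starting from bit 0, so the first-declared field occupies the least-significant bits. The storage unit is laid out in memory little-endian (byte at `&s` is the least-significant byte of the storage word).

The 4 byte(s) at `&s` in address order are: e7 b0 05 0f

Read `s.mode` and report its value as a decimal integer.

3937987

[0]=0xe7 [1]=0xb0 [2]=0x05 [3]=0x0f (little-endian) → word 0x0f05b0e7
bank [0+:2] = (word>>0) & 0x3 = 3
slot [2+:4] = (word>>2) & 0xf = 9
mode [6+:26] = (word>>6) & 0x3ffffff = 3937987  ←
mode signed 26b, MSB=0: value = 3937987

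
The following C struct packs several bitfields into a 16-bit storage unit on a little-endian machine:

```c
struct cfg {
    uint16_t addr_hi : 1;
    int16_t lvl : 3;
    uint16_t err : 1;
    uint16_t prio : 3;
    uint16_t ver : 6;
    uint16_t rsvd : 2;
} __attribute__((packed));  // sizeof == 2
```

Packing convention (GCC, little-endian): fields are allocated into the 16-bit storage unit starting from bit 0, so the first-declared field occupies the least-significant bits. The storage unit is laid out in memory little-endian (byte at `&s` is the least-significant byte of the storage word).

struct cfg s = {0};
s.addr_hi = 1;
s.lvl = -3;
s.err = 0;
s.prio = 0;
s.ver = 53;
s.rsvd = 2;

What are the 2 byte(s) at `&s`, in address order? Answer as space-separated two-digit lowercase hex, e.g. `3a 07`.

addr_hi (1b) val=1 bits=0x1 at bit 0: 0x0001
lvl (3b) val=-3 bits=0x5 at bit 1: 0x000b
err (1b) val=0 bits=0x0 at bit 4: 0x000b
prio (3b) val=0 bits=0x0 at bit 5: 0x000b
ver (6b) val=53 bits=0x35 at bit 8: 0x350b
rsvd (2b) val=2 bits=0x2 at bit 14: 0xb50b
word = 0xb50b → little-endian bytes:
  [0]=0x0b  [1]=0xb5

0b b5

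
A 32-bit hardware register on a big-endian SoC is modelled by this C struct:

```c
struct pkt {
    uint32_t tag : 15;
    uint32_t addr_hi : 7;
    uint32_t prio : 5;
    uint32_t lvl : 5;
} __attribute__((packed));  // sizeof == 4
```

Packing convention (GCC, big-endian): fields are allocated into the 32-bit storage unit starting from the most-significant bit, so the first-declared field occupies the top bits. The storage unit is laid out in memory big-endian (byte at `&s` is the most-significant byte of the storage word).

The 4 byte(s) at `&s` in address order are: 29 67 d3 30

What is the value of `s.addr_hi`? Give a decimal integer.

116

[0]=0x29 [1]=0x67 [2]=0xd3 [3]=0x30 (big-endian) → word 0x2967d330
tag:15 @ bit 17 → (0x2967d330>>17)&0x7fff = 0x14b3
addr_hi:7 @ bit 10 → (0x2967d330>>10)&0x7f = 0x74  ←
prio:5 @ bit 5 → (0x2967d330>>5)&0x1f = 0x19
lvl:5 @ bit 0 → (0x2967d330>>0)&0x1f = 0x10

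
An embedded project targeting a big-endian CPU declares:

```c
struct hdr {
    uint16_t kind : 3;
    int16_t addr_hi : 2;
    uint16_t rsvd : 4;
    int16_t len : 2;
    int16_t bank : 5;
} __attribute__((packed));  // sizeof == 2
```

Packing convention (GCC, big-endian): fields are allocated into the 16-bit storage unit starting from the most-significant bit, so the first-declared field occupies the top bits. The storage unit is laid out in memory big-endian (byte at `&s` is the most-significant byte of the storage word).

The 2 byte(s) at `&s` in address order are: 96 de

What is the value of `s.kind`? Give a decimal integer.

4

[0]=0x96 [1]=0xde (big-endian) → word 0x96de
kind [13+:3] = (word>>13) & 0x7 = 4  ←
addr_hi [11+:2] = (word>>11) & 0x3 = 2
rsvd [7+:4] = (word>>7) & 0xf = 13
len [5+:2] = (word>>5) & 0x3 = 2
bank [0+:5] = (word>>0) & 0x1f = 30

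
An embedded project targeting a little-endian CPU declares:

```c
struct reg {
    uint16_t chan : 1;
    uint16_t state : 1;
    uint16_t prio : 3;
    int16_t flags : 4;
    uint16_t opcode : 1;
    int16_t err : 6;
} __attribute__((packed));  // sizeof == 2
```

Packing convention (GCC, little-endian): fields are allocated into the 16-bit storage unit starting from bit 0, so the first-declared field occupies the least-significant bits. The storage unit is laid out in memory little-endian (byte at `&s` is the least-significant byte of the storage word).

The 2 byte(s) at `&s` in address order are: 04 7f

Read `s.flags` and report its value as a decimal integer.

-8

[0]=0x04 [1]=0x7f (little-endian) → word 0x7f04
chan:1 @ bit 0 → (0x7f04>>0)&0x1 = 0x0
state:1 @ bit 1 → (0x7f04>>1)&0x1 = 0x0
prio:3 @ bit 2 → (0x7f04>>2)&0x7 = 0x1
flags:4 @ bit 5 → (0x7f04>>5)&0xf = 0x8  ←
opcode:1 @ bit 9 → (0x7f04>>9)&0x1 = 0x1
err:6 @ bit 10 → (0x7f04>>10)&0x3f = 0x1f
flags signed 4b, MSB=1: 8 - 16 = -8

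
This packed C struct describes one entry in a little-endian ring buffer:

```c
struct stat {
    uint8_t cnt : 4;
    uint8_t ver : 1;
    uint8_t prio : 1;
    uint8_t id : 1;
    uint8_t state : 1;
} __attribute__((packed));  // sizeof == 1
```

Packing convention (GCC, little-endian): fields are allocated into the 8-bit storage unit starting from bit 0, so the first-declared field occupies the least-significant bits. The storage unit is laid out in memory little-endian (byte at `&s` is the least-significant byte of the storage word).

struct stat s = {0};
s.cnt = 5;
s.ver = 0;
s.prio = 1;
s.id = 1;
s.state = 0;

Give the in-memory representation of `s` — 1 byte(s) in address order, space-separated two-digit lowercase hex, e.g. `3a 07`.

[0+:4] cnt=5 & 0xf = 0x5; word=0x05
[4+:1] ver=0 & 0x1 = 0x0; word=0x05
[5+:1] prio=1 & 0x1 = 0x1; word=0x25
[6+:1] id=1 & 0x1 = 0x1; word=0x65
[7+:1] state=0 & 0x1 = 0x0; word=0x65
word = 0x65 → little-endian bytes:
  [0]=0x65

65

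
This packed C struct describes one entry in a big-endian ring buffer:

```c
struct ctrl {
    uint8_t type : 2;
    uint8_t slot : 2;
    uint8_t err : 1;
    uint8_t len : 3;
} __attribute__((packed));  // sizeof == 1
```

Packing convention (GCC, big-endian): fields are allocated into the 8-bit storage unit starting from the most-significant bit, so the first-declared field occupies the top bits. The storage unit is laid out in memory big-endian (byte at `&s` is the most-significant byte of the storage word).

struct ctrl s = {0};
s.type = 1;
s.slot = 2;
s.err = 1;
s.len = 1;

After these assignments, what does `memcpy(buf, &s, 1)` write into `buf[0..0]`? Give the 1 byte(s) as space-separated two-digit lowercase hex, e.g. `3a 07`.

69

type:2 = 1 → 0x1 << 6 → word 0x40
slot:2 = 2 → 0x2 << 4 → word 0x60
err:1 = 1 → 0x1 << 3 → word 0x68
len:3 = 1 → 0x1 << 0 → word 0x69
word = 0x69 → big-endian bytes:
  [0]=0x69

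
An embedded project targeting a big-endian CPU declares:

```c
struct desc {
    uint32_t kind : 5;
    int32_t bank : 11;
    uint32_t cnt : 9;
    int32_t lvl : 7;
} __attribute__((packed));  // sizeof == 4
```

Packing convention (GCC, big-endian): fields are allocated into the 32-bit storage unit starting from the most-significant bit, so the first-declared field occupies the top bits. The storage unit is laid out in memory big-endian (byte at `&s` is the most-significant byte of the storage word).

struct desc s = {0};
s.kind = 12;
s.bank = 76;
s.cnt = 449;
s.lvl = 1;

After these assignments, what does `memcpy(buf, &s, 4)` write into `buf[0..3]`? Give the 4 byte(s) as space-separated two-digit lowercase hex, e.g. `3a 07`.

60 4c e0 81

kind (5b) val=12 bits=0xc at bit 27: 0x60000000
bank (11b) val=76 bits=0x4c at bit 16: 0x604c0000
cnt (9b) val=449 bits=0x1c1 at bit 7: 0x604ce080
lvl (7b) val=1 bits=0x1 at bit 0: 0x604ce081
word = 0x604ce081 → big-endian bytes:
  [0]=0x60  [1]=0x4c  [2]=0xe0  [3]=0x81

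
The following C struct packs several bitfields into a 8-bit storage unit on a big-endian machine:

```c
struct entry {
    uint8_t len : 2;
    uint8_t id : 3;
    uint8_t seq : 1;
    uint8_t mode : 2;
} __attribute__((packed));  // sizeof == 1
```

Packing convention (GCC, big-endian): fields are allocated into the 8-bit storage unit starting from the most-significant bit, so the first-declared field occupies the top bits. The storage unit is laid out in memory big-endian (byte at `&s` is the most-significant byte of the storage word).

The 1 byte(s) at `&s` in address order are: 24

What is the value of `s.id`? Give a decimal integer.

[0]=0x24 (big-endian) → word 0x24
len:2 @ bit 6 → (0x24>>6)&0x3 = 0x0
id:3 @ bit 3 → (0x24>>3)&0x7 = 0x4  ←
seq:1 @ bit 2 → (0x24>>2)&0x1 = 0x1
mode:2 @ bit 0 → (0x24>>0)&0x3 = 0x0

4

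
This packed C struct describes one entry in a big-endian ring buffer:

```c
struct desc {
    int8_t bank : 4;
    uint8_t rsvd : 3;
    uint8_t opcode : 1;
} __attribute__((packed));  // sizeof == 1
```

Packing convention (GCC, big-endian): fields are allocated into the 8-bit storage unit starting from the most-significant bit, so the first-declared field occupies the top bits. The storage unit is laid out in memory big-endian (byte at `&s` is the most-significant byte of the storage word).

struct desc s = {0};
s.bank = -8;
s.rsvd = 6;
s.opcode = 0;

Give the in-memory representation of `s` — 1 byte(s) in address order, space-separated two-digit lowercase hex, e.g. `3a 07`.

bank:4 = -8 → 0x8 << 4 → word 0x80
rsvd:3 = 6 → 0x6 << 1 → word 0x8c
opcode:1 = 0 → 0x0 << 0 → word 0x8c
word = 0x8c → big-endian bytes:
  [0]=0x8c

8c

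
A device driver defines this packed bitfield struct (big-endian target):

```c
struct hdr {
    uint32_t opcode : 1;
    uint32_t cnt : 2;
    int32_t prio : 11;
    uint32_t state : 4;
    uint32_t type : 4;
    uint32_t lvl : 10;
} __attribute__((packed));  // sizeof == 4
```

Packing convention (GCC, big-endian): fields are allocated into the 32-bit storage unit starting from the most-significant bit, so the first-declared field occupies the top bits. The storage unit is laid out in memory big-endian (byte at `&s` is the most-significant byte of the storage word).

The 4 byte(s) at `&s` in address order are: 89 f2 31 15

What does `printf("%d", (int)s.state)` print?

8

[0]=0x89 [1]=0xf2 [2]=0x31 [3]=0x15 (big-endian) → word 0x89f23115
opcode:1 @ bit 31 → (0x89f23115>>31)&0x1 = 0x1
cnt:2 @ bit 29 → (0x89f23115>>29)&0x3 = 0x0
prio:11 @ bit 18 → (0x89f23115>>18)&0x7ff = 0x27c
state:4 @ bit 14 → (0x89f23115>>14)&0xf = 0x8  ←
type:4 @ bit 10 → (0x89f23115>>10)&0xf = 0xc
lvl:10 @ bit 0 → (0x89f23115>>0)&0x3ff = 0x115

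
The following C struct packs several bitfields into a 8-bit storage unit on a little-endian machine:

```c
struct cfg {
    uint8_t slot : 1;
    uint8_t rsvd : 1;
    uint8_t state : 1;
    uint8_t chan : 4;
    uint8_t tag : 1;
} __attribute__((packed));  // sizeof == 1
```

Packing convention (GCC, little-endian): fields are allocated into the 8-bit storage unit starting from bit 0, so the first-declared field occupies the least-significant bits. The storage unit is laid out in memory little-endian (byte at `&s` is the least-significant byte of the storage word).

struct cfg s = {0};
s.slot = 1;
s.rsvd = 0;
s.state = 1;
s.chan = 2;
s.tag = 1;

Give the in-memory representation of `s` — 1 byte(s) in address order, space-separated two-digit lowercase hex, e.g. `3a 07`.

slot:1 = 1 → 0x1 << 0 → word 0x01
rsvd:1 = 0 → 0x0 << 1 → word 0x01
state:1 = 1 → 0x1 << 2 → word 0x05
chan:4 = 2 → 0x2 << 3 → word 0x15
tag:1 = 1 → 0x1 << 7 → word 0x95
word = 0x95 → little-endian bytes:
  [0]=0x95

95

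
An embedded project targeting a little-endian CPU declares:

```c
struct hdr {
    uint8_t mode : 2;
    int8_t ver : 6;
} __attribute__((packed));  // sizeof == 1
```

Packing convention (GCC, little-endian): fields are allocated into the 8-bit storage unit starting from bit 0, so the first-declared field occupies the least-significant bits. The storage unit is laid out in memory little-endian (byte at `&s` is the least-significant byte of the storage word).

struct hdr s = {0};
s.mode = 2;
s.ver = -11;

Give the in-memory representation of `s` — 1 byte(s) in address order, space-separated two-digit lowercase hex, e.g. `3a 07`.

d6

mode (2b) val=2 bits=0x2 at bit 0: 0x02
ver (6b) val=-11 bits=0x35 at bit 2: 0xd6
word = 0xd6 → little-endian bytes:
  [0]=0xd6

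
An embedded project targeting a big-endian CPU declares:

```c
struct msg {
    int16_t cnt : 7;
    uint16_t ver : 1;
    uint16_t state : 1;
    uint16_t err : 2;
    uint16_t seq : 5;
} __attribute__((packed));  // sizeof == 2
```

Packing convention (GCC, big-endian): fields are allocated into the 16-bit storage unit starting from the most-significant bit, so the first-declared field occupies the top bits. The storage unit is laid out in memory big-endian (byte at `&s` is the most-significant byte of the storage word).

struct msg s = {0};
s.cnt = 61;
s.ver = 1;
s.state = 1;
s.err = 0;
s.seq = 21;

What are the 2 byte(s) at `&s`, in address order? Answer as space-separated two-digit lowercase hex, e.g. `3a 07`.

7b 95

[9+:7] cnt=61 & 0x7f = 0x3d; word=0x7a00
[8+:1] ver=1 & 0x1 = 0x1; word=0x7b00
[7+:1] state=1 & 0x1 = 0x1; word=0x7b80
[5+:2] err=0 & 0x3 = 0x0; word=0x7b80
[0+:5] seq=21 & 0x1f = 0x15; word=0x7b95
word = 0x7b95 → big-endian bytes:
  [0]=0x7b  [1]=0x95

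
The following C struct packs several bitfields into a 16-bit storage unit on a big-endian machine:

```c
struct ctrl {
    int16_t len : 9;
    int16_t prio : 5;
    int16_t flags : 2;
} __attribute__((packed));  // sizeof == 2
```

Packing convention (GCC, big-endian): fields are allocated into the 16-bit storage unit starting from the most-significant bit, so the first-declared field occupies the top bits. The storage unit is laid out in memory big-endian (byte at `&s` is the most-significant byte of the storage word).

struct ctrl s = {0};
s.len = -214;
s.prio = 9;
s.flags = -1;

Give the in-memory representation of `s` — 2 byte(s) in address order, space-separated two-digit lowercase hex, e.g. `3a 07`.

len:9 = -214 → 0x12a << 7 → word 0x9500
prio:5 = 9 → 0x9 << 2 → word 0x9524
flags:2 = -1 → 0x3 << 0 → word 0x9527
word = 0x9527 → big-endian bytes:
  [0]=0x95  [1]=0x27

95 27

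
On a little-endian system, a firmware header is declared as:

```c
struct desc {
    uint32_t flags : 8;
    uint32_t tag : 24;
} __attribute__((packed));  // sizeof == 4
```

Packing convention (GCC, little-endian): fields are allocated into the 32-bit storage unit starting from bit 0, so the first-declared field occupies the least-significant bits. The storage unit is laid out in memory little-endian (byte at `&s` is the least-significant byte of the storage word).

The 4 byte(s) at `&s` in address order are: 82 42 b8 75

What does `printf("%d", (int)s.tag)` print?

7714882

[0]=0x82 [1]=0x42 [2]=0xb8 [3]=0x75 (little-endian) → word 0x75b84282
flags:8 @ bit 0 → (0x75b84282>>0)&0xff = 0x82
tag:24 @ bit 8 → (0x75b84282>>8)&0xffffff = 0x75b842  ←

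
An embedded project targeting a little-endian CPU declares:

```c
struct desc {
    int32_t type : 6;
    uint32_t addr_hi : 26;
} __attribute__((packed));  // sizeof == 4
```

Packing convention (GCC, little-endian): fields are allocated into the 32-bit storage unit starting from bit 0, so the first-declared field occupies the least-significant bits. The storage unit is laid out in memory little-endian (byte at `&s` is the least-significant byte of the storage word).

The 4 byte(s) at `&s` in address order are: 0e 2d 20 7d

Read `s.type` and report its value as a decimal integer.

[0]=0x0e [1]=0x2d [2]=0x20 [3]=0x7d (little-endian) → word 0x7d202d0e
type [0+:6] = (word>>0) & 0x3f = 14  ←
addr_hi [6+:26] = (word>>6) & 0x3ffffff = 32800948
type signed 6b, MSB=0: value = 14

14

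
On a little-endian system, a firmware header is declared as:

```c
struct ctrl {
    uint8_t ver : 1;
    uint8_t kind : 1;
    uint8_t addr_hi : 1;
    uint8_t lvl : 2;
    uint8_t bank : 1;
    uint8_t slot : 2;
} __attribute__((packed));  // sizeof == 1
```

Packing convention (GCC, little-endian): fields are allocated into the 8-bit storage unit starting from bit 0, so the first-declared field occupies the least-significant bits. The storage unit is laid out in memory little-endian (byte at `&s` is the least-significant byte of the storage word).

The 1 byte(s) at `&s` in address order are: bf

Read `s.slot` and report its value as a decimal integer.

2

[0]=0xbf (little-endian) → word 0xbf
ver:1 @ bit 0 → (0xbf>>0)&0x1 = 0x1
kind:1 @ bit 1 → (0xbf>>1)&0x1 = 0x1
addr_hi:1 @ bit 2 → (0xbf>>2)&0x1 = 0x1
lvl:2 @ bit 3 → (0xbf>>3)&0x3 = 0x3
bank:1 @ bit 5 → (0xbf>>5)&0x1 = 0x1
slot:2 @ bit 6 → (0xbf>>6)&0x3 = 0x2  ←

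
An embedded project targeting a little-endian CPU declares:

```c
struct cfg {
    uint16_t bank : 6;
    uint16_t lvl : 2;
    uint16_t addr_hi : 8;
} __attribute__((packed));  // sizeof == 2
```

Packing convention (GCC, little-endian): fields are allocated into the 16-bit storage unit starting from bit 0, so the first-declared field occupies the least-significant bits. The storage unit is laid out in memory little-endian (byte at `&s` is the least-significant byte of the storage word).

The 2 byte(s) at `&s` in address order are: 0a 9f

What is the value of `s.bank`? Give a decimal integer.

[0]=0x0a [1]=0x9f (little-endian) → word 0x9f0a
bank [0+:6] = (word>>0) & 0x3f = 10  ←
lvl [6+:2] = (word>>6) & 0x3 = 0
addr_hi [8+:8] = (word>>8) & 0xff = 159

10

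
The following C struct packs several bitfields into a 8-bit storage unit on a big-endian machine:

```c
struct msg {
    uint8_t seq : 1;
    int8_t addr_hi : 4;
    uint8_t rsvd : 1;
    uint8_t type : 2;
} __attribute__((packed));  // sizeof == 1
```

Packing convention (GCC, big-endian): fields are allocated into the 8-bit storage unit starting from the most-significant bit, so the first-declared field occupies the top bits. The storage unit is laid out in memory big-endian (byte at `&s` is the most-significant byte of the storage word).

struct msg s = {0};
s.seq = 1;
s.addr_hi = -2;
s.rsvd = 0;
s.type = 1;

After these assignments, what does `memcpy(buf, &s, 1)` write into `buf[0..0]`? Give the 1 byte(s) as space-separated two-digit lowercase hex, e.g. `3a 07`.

[7+:1] seq=1 & 0x1 = 0x1; word=0x80
[3+:4] addr_hi=-2 & 0xf = 0xe; word=0xf0
[2+:1] rsvd=0 & 0x1 = 0x0; word=0xf0
[0+:2] type=1 & 0x3 = 0x1; word=0xf1
word = 0xf1 → big-endian bytes:
  [0]=0xf1

f1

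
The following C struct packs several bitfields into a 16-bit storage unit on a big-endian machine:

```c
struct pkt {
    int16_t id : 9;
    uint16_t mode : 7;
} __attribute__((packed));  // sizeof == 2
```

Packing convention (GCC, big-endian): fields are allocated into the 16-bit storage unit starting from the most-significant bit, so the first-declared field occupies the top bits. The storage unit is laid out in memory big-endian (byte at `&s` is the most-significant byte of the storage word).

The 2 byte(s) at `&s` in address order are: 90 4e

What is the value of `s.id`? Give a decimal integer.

[0]=0x90 [1]=0x4e (big-endian) → word 0x904e
id:9 @ bit 7 → (0x904e>>7)&0x1ff = 0x120  ←
mode:7 @ bit 0 → (0x904e>>0)&0x7f = 0x4e
id signed 9b, MSB=1: 288 - 512 = -224

-224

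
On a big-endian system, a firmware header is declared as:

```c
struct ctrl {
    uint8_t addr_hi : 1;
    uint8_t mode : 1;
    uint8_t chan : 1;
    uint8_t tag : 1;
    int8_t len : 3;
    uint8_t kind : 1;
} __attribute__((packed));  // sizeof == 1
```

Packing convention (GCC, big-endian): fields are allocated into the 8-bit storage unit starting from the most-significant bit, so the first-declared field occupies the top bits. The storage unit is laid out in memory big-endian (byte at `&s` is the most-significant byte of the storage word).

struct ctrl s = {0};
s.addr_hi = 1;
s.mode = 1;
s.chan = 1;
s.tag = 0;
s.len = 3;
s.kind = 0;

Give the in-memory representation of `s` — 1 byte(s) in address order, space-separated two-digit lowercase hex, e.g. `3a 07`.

e6

addr_hi (1b) val=1 bits=0x1 at bit 7: 0x80
mode (1b) val=1 bits=0x1 at bit 6: 0xc0
chan (1b) val=1 bits=0x1 at bit 5: 0xe0
tag (1b) val=0 bits=0x0 at bit 4: 0xe0
len (3b) val=3 bits=0x3 at bit 1: 0xe6
kind (1b) val=0 bits=0x0 at bit 0: 0xe6
word = 0xe6 → big-endian bytes:
  [0]=0xe6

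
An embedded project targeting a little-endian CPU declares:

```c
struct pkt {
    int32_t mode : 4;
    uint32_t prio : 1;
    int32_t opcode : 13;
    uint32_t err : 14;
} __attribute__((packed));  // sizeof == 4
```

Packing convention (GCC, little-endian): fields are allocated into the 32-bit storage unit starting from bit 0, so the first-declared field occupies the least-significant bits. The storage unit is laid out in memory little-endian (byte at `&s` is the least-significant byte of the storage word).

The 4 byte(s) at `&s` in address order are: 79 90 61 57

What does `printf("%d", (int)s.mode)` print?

[0]=0x79 [1]=0x90 [2]=0x61 [3]=0x57 (little-endian) → word 0x57619079
mode [0+:4] = (word>>0) & 0xf = 9  ←
prio [4+:1] = (word>>4) & 0x1 = 1
opcode [5+:13] = (word>>5) & 0x1fff = 3203
err [18+:14] = (word>>18) & 0x3fff = 5592
mode signed 4b, MSB=1: 9 - 16 = -7

-7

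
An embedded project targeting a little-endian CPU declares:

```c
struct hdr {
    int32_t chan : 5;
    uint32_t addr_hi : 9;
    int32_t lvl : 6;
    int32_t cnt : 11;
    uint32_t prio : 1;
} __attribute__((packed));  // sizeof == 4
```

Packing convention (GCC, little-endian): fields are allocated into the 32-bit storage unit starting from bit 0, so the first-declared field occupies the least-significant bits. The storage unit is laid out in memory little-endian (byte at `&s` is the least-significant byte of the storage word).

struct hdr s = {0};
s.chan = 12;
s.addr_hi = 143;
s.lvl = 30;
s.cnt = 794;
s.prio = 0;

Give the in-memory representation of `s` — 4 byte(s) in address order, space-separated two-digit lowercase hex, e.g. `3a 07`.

chan:5 = 12 → 0xc << 0 → word 0x0000000c
addr_hi:9 = 143 → 0x8f << 5 → word 0x000011ec
lvl:6 = 30 → 0x1e << 14 → word 0x000791ec
cnt:11 = 794 → 0x31a << 20 → word 0x31a791ec
prio:1 = 0 → 0x0 << 31 → word 0x31a791ec
word = 0x31a791ec → little-endian bytes:
  [0]=0xec  [1]=0x91  [2]=0xa7  [3]=0x31

ec 91 a7 31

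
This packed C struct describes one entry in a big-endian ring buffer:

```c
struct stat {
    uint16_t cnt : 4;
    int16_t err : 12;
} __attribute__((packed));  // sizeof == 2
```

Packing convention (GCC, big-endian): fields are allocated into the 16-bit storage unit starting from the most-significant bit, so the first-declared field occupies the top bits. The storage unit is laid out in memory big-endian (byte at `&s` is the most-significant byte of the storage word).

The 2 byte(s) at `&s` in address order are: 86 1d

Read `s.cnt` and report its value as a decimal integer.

8

[0]=0x86 [1]=0x1d (big-endian) → word 0x861d
cnt:4 @ bit 12 → (0x861d>>12)&0xf = 0x8  ←
err:12 @ bit 0 → (0x861d>>0)&0xfff = 0x61d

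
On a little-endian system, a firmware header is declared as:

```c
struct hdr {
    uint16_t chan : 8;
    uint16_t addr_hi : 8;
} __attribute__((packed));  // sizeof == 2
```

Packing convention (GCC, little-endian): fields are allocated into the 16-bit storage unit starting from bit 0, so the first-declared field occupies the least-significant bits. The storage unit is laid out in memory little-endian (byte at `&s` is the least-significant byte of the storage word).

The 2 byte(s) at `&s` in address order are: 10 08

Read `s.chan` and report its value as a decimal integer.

16

[0]=0x10 [1]=0x08 (little-endian) → word 0x0810
chan:8 @ bit 0 → (0x0810>>0)&0xff = 0x10  ←
addr_hi:8 @ bit 8 → (0x0810>>8)&0xff = 0x8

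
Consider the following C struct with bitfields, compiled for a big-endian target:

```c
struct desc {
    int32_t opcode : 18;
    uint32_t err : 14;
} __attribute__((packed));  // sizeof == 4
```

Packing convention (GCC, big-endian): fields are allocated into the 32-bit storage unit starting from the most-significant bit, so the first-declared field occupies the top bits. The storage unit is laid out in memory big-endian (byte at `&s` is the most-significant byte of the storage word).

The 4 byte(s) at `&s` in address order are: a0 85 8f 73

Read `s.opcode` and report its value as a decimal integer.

[0]=0xa0 [1]=0x85 [2]=0x8f [3]=0x73 (big-endian) → word 0xa0858f73
opcode [14+:18] = (word>>14) & 0x3ffff = 164374  ←
err [0+:14] = (word>>0) & 0x3fff = 3955
opcode signed 18b, MSB=1: 164374 - 262144 = -97770

-97770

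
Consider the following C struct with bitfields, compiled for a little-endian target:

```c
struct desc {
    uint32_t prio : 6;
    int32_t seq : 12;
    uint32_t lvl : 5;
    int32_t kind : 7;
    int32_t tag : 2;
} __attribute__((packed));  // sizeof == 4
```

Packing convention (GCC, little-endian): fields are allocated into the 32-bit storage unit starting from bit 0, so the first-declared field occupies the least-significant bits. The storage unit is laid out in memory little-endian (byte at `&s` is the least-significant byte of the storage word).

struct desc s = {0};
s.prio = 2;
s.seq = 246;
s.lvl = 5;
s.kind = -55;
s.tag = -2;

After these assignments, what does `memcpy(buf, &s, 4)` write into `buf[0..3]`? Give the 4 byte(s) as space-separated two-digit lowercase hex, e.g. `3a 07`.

82 3d 94 a4

prio (6b) val=2 bits=0x2 at bit 0: 0x00000002
seq (12b) val=246 bits=0xf6 at bit 6: 0x00003d82
lvl (5b) val=5 bits=0x5 at bit 18: 0x00143d82
kind (7b) val=-55 bits=0x49 at bit 23: 0x24943d82
tag (2b) val=-2 bits=0x2 at bit 30: 0xa4943d82
word = 0xa4943d82 → little-endian bytes:
  [0]=0x82  [1]=0x3d  [2]=0x94  [3]=0xa4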